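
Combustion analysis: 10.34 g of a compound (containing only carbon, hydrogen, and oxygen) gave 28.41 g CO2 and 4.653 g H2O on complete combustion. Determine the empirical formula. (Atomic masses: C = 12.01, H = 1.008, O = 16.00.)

mol C = 28.41 / 44.01 = 0.6455; mass C = 0.6455 × 12.01 = 7.753 g
mol H = 2 × (4.653 / 18.02) = 0.5164; mass H = 0.5164 × 1.008 = 0.5206 g
mass O = 10.34 − (8.273) = 2.067 g → mol O = 0.1292
Ratios (÷ 0.1292): C 4.998, H 3.998, O 1.000
Ratio ≈ 5:4:1, so the empirical formula is C5H4O

C5H4O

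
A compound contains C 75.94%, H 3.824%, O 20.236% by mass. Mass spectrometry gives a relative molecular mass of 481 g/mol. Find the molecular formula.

Assume 100 g: 75.94 g C, 3.824 g H, 20.236 g O.
Moles — C: 75.94 / 12.01 = 6.323 mol; H: 3.824 / 1.008 = 3.794 mol; O: 20.236 / 16.00 = 1.265 mol
Smallest is O at 1.265 mol; normalising gives C 4.999, H 3.000, O 1.000
→ C5H3O
Empirical-formula mass = 79.07 g/mol
n = 481 / 79.07 = 6.08 ≈ 6
Molecular formula = (C5H3O)×6 = C30H18O6

C30H18O6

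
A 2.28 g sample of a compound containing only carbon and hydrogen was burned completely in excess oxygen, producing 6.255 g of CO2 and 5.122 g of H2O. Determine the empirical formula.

mol C = 6.255 / 44.01 = 0.1421; mass C = 0.1421 × 12.01 = 1.707 g
mol H = 2 × (5.122 / 18.02) = 0.5685; mass H = 0.5685 × 1.008 = 0.5730 g
Ratios (÷ 0.1421): C 1.000, H 4.000
≈ 1:4 → CH4

CH4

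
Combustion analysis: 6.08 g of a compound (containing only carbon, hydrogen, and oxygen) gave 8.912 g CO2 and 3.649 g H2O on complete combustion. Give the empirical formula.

mol C = 8.912 / 44.01 = 0.2025; mass C = 0.2025 × 12.01 = 2.432 g
mol H = 2 × (3.649 / 18.02) = 0.4050; mass H = 0.4050 × 1.008 = 0.4082 g
mass O = 6.08 − (2.840) = 3.240 g → mol O = 0.2025
Divide by the smallest (0.2025 mol O): C 1.000, H 2.000, O 1.000
≈ 1:2:1 → CH2O

CH2O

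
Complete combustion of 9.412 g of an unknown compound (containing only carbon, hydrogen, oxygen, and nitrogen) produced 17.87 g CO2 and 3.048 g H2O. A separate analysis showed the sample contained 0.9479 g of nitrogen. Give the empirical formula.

mol C = 17.87 / 44.01 = 0.4060; mass C = 0.4060 × 12.01 = 4.877 g
mol H = 2 × (3.048 / 18.02) = 0.3383; mass H = 0.3383 × 1.008 = 0.3410 g
mol N = 0.9479 / 14.01 = 0.06766
mass O = 9.412 − (6.165) = 3.247 g → mol O = 0.2029
Smallest is N at 0.06766 mol; normalising gives C 6.001, H 5.000, N 1.000, O 2.999
≈ 6:5:1:3 → C6H5NO3

C6H5NO3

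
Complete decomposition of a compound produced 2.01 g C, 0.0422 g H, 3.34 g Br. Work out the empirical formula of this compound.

C4HBr

Moles — C: 2.01 / 12.01 = 0.1674 mol; H: 0.0422 / 1.008 = 0.04187 mol; Br: 3.34 / 79.90 = 0.0418 mol
Ratios (÷ 0.0418): C 4.004, H 1.002, Br 1.000
Ratio ≈ 4:1:1, so the empirical formula is C4HBr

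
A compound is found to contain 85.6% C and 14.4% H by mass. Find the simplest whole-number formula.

Assume 100 g: 85.6 g C, 14.4 g H.
Moles — C: 85.6 / 12.01 = 7.127 mol; H: 14.4 / 1.008 = 14.29 mol
Divide by the smallest (7.127 mol C): C 1.000, H 2.004
→ CH2

CH2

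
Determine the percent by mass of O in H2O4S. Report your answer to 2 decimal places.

Molar mass = 2(1.008) + 4(16.00) + 1(32.07) = 98.086 g/mol
Mass of O per mole = 4 × 16.00 = 64.000 g
% O = 64.000 / 98.086 × 100 = 65.25%

65.25%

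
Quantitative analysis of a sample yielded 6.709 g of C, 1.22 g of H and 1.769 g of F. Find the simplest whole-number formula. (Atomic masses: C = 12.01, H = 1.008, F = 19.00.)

C6H13F

n(C) = 6.709/12.01 = 0.5586, n(H) = 1.22/1.008 = 1.21, n(F) = 1.769/19.00 = 0.09311
Smallest is F at 0.09311 mol; normalising gives C 6.000, H 12.999, F 1.000
→ C6H13F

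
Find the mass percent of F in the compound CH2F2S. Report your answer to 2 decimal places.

45.19%

Molar mass = 1(12.01) + 2(1.008) + 2(19.00) + 1(32.07) = 84.096 g/mol
Mass of F per mole = 2 × 19.00 = 38.000 g
% F = 38.000 / 84.096 × 100 = 45.19%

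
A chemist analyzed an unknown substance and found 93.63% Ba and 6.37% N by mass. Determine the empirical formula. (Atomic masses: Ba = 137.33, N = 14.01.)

Assume 100 g: 93.63 g Ba, 6.37 g N.
Moles — Ba: 93.63 / 137.33 = 0.6818 mol; N: 6.37 / 14.01 = 0.4547 mol
Ratios (÷ 0.4547): Ba 1.500, N 1.000
Multiply by 2: Ba 3.00, N 2.00 → Ba3N2

Ba3N2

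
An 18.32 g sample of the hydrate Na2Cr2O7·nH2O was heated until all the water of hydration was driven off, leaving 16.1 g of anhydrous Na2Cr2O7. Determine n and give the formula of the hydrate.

Mass of water lost = 18.32 − 16.1 = 2.22 g → 2.22 / 18.02 = 0.1232 mol H2O
Molar mass of Na2Cr2O7 = 261.98 g/mol → mol Na2Cr2O7 = 16.1 / 261.98 = 0.06146
n = 0.1232 / 0.06146 = 2.00 ≈ 2 → Na2Cr2O7·2H2O

Na2Cr2O7·2H2O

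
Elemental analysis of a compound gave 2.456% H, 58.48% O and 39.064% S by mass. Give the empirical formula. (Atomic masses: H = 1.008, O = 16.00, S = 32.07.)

Assume 100 g: 2.456 g H, 58.48 g O, 39.064 g S.
n(H) = 2.456/1.008 = 2.437, n(O) = 58.48/16.00 = 3.655, n(S) = 39.064/32.07 = 1.218
Ratios (÷ 1.218): H 2.000, O 3.001, S 1.000
≈ 2:3:1 → H2O3S

H2O3S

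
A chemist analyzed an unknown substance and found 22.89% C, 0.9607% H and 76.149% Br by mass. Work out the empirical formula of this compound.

C2HBr

Assume 100 g: 22.89 g C, 0.9607 g H, 76.149 g Br.
n(C) = 22.89/12.01 = 1.906, n(H) = 0.9607/1.008 = 0.9531, n(Br) = 76.149/79.90 = 0.9531
Smallest is Br at 0.9531 mol; normalising gives C 2.000, H 1.000, Br 1.000
Ratio ≈ 2:1:1, so the empirical formula is C2HBr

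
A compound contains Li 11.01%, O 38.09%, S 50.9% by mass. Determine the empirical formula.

Assume 100 g: 11.01 g Li, 38.09 g O, 50.9 g S.
n(Li) = 11.01/6.94 = 1.586, n(O) = 38.09/16.00 = 2.381, n(S) = 50.9/32.07 = 1.587
Ratios (÷ 1.586): Li 1.000, O 1.501, S 1.000
Scaling by 2: Li 2.00, O 3.00, S 2.00 → Li2O3S2

Li2O3S2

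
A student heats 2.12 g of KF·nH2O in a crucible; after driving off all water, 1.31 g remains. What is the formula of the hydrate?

KF·2H2O

Mass of water lost = 2.12 − 1.31 = 0.81 g → 0.81 / 18.02 = 0.04495 mol H2O
Molar mass of KF = 58.10 g/mol → mol KF = 1.31 / 58.10 = 0.02255
n = 0.04495 / 0.02255 = 1.99 ≈ 2 → KF·2H2O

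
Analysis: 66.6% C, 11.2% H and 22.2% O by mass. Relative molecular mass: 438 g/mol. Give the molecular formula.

Assume 100 g: 66.6 g C, 11.2 g H, 22.2 g O.
n(C) = 66.6/12.01 = 5.545, n(H) = 11.2/1.008 = 11.11, n(O) = 22.2/16.00 = 1.387
Smallest is O at 1.387 mol; normalising gives C 3.997, H 8.008, O 1.000
Ratio ≈ 4:8:1, so the empirical formula is C4H8O
Empirical-formula mass = 72.10 g/mol
n = 438 / 72.10 = 6.07 ≈ 6
Molecular formula = (C4H8O)×6 = C24H48O6

C24H48O6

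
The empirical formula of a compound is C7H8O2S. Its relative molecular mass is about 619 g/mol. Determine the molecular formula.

Empirical-formula mass = 156.20 g/mol
n = 619 / 156.20 = 3.96 ≈ 4
Molecular formula = (C7H8O2S)4 = C28H32O8S4

C28H32O8S4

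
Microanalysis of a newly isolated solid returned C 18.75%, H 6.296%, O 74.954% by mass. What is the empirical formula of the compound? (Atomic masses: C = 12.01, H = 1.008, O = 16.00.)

Assume 100 g: 18.75 g C, 6.296 g H, 74.954 g O.
n(C) = 18.75/12.01 = 1.561, n(H) = 6.296/1.008 = 6.246, n(O) = 74.954/16.00 = 4.685
Smallest is C at 1.561 mol; normalising gives C 1.000, H 4.001, O 3.001
≈ 1:4:3 → CH4O3

CH4O3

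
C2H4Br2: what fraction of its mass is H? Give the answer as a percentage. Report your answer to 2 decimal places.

Molar mass = 2(12.01) + 4(1.008) + 2(79.90) = 187.852 g/mol
Mass of H per mole = 4 × 1.008 = 4.032 g
% H = 4.032 / 187.852 × 100 = 2.15%

2.15%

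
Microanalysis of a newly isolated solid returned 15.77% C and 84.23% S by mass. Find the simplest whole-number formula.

Assume 100 g: 15.77 g C, 84.23 g S.
n(C) = 15.77/12.01 = 1.313, n(S) = 84.23/32.07 = 2.626
Smallest is C at 1.313 mol; normalising gives C 1.000, S 2.000
Ratio ≈ 1:2, so the empirical formula is CS2

CS2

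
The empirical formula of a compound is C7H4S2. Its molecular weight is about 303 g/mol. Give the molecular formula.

C14H8S4

Empirical-formula mass = 152.24 g/mol
n = 303 / 152.24 = 1.99 ≈ 2
Molecular formula = (C7H4S2)2 = C14H8S4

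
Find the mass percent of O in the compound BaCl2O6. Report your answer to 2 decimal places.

31.56%

Molar mass = 1(137.33) + 2(35.45) + 6(16.00) = 304.230 g/mol
Mass of O per mole = 6 × 16.00 = 96.000 g
% O = 96.000 / 304.230 × 100 = 31.56%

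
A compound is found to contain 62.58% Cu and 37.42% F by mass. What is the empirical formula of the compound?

CuF2

Assume 100 g: 62.58 g Cu, 37.42 g F.
Moles — Cu: 62.58 / 63.55 = 0.9847 mol; F: 37.42 / 19.00 = 1.969 mol
Divide by the smallest (0.9847 mol Cu): Cu 1.000, F 2.000
→ CuF2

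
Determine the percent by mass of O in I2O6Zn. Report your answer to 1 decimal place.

Molar mass = 2(126.90) + 6(16.00) + 1(65.38) = 415.180 g/mol
Mass of O per mole = 6 × 16.00 = 96.000 g
% O = 96.000 / 415.180 × 100 = 23.1%

23.1%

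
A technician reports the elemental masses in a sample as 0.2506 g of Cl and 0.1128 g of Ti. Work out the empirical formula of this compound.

Moles — Cl: 0.2506 / 35.45 = 0.007069 mol; Ti: 0.1128 / 47.87 = 0.002356 mol
Divide by the smallest (0.002356 mol Ti): Cl 3.000, Ti 1.000
≈ 3:1 → Cl3Ti

Cl3Ti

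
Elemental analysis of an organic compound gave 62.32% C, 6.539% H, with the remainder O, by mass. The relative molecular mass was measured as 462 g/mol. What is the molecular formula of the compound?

C24H30O9

Assume 100 g: 62.32 g C, 6.539 g H, 31.141 g O.
n(C) = 62.32/12.01 = 5.189, n(H) = 6.539/1.008 = 6.487, n(O) = 31.141/16.00 = 1.946
Smallest is O at 1.946 mol; normalising gives C 2.666, H 3.333, O 1.000
×3: C 8.00, H 10.00, O 3.00 → C8H10O3
Empirical-formula mass = 154.16 g/mol
n = 462 / 154.16 = 3.00 ≈ 3
Molecular formula = (C8H10O3)×3 = C24H30O9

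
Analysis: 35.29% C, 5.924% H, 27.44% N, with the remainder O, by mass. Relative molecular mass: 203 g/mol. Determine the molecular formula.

C6H12N4O4

Assume 100 g: 35.29 g C, 5.924 g H, 27.44 g N, 31.346 g O.
C: 35.29 g ÷ 12.01 g/mol = 2.938 mol
H: 5.924 g ÷ 1.008 g/mol = 5.877 mol
N: 27.44 g ÷ 14.01 g/mol = 1.959 mol
O: 31.346 g ÷ 16.00 g/mol = 1.959 mol
Smallest is N at 1.959 mol; normalising gives C 1.500, H 3.001, N 1.000, O 1.000
Multiply by 2: C 3.00, H 6.00, N 2.00, O 2.00 → C3H6N2O2
Empirical-formula mass = 102.10 g/mol
n = 203 / 102.10 = 1.99 ≈ 2
Molecular formula = (C3H6N2O2)×2 = C6H12N4O4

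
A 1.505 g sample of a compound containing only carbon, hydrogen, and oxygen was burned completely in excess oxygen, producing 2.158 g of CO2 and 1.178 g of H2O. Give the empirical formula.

C3H8O3

mol C = 2.158 / 44.01 = 0.04903; mass C = 0.04903 × 12.01 = 0.5889 g
mol H = 2 × (1.178 / 18.02) = 0.1307; mass H = 0.1307 × 1.008 = 0.1318 g
mass O = 1.505 − (0.7207) = 0.7843 g → mol O = 0.04902
Smallest is O at 0.04902 mol; normalising gives C 1.000, H 2.667, O 1.000
Scaling by 3: C 3.00, H 8.00, O 3.00 → C3H8O3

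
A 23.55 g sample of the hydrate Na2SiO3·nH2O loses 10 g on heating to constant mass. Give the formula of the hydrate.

Na2SiO3·5H2O

Mass of anhydrous Na2SiO3 = 23.55 − 10 = 13.55 g
mol H2O = 10 / 18.02 = 0.5549
Molar mass of Na2SiO3 = 122.07 g/mol → mol Na2SiO3 = 13.55 / 122.07 = 0.111
n = 0.5549 / 0.111 = 5.00 ≈ 5 → Na2SiO3·5H2O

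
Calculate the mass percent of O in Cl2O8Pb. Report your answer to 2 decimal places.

Molar mass = 2(35.45) + 8(16.00) + 1(207.2) = 406.100 g/mol
Mass of O per mole = 8 × 16.00 = 128.000 g
% O = 128.000 / 406.100 × 100 = 31.52%

31.52%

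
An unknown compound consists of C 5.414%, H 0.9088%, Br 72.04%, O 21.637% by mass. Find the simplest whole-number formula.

Assume 100 g: 5.414 g C, 0.9088 g H, 72.04 g Br, 21.637 g O.
Moles — C: 5.414 / 12.01 = 0.4508 mol; H: 0.9088 / 1.008 = 0.9016 mol; Br: 72.04 / 79.90 = 0.9016 mol; O: 21.637 / 16.00 = 1.352 mol
Smallest is C at 0.4508 mol; normalising gives C 1.000, H 2.000, Br 2.000, O 3.000
≈ 1:2:2:3 → CH2Br2O3

CH2Br2O3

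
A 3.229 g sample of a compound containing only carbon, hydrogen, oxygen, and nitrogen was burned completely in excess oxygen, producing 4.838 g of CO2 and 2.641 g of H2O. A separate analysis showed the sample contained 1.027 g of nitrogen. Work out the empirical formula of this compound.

mol C = 4.838 / 44.01 = 0.1099; mass C = 0.1099 × 12.01 = 1.320 g
mol H = 2 × (2.641 / 18.02) = 0.2931; mass H = 0.2931 × 1.008 = 0.2955 g
mol N = 1.027 / 14.01 = 0.07330
mass O = 3.229 − (2.643) = 0.5863 g → mol O = 0.03664
Ratios (÷ 0.03664): C 3.000, H 7.999, N 2.001, O 1.000
Ratio ≈ 3:8:2:1, so the empirical formula is C3H8N2O

C3H8N2O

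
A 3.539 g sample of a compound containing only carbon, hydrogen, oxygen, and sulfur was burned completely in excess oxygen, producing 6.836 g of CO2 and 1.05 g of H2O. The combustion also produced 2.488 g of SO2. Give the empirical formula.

C8H6OS2

mol C = 6.836 / 44.01 = 0.1553; mass C = 0.1553 × 12.01 = 1.865 g
mol H = 2 × (1.05 / 18.02) = 0.1165; mass H = 0.1165 × 1.008 = 0.1175 g
mol S = 2.488 / 64.07 = 0.03883; mass S = 1.245 g
mass O = 3.539 − (3.228) = 0.3107 g → mol O = 0.01942
Divide by the smallest (0.01942 mol O): C 7.999, H 6.002, O 1.000, S 2.000
Ratio ≈ 8:6:1:2, so the empirical formula is C8H6OS2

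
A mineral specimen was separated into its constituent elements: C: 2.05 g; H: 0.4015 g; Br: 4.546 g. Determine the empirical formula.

Moles — C: 2.05 / 12.01 = 0.1707 mol; H: 0.4015 / 1.008 = 0.3983 mol; Br: 4.546 / 79.90 = 0.0569 mol
Divide by the smallest (0.0569 mol Br): C 3.000, H 7.001, Br 1.000
≈ 3:7:1 → C3H7Br

C3H7Br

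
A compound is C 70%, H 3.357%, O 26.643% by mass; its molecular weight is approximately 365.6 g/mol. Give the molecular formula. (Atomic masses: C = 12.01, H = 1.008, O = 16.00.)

Assume 100 g: 70 g C, 3.357 g H, 26.643 g O.
C: 70 g ÷ 12.01 g/mol = 5.828 mol
H: 3.357 g ÷ 1.008 g/mol = 3.33 mol
O: 26.643 g ÷ 16.00 g/mol = 1.665 mol
Divide by the smallest (1.665 mol O): C 3.500, H 2.000, O 1.000
Multiply by 2: C 7.00, H 4.00, O 2.00 → C7H4O2
Empirical-formula mass = 120.10 g/mol
n = 365.6 / 120.10 = 3.04 ≈ 3
Molecular formula = (C7H4O2)×3 = C21H12O6

C21H12O6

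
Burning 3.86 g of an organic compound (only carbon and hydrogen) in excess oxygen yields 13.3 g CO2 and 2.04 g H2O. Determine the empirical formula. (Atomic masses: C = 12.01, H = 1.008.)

C4H3

mol C = 13.3 / 44.01 = 0.3022; mass C = 0.3022 × 12.01 = 3.629 g
mol H = 2 × (2.04 / 18.02) = 0.2264; mass H = 0.2264 × 1.008 = 0.2282 g
Divide by the smallest (0.2264 mol H): C 1.335, H 1.000
Multiply by 3: C 4.00, H 3.00 → C4H3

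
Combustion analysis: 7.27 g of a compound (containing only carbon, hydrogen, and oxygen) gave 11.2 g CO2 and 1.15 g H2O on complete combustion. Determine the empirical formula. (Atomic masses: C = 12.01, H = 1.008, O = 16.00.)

C2HO2

mol C = 11.2 / 44.01 = 0.2545; mass C = 0.2545 × 12.01 = 3.056 g
mol H = 2 × (1.15 / 18.02) = 0.1276; mass H = 0.1276 × 1.008 = 0.1287 g
mass O = 7.27 − (3.185) = 4.085 g → mol O = 0.2553
Ratios (÷ 0.1276): C 1.994, H 1.000, O 2.000
Ratio ≈ 2:1:2, so the empirical formula is C2HO2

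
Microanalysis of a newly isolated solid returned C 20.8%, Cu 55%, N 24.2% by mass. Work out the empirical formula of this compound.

Assume 100 g: 20.8 g C, 55 g Cu, 24.2 g N.
Moles — C: 20.8 / 12.01 = 1.732 mol; Cu: 55 / 63.55 = 0.8655 mol; N: 24.2 / 14.01 = 1.727 mol
Ratios (÷ 0.8655): C 2.001, Cu 1.000, N 1.996
→ C2CuN2

C2CuN2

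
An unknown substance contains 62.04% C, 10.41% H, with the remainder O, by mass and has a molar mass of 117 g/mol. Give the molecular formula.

Assume 100 g: 62.04 g C, 10.41 g H, 27.55 g O.
Moles — C: 62.04 / 12.01 = 5.166 mol; H: 10.41 / 1.008 = 10.33 mol; O: 27.55 / 16.00 = 1.722 mol
Smallest is O at 1.722 mol; normalising gives C 3.000, H 5.998, O 1.000
→ C3H6O
Empirical-formula mass = 58.08 g/mol
n = 117 / 58.08 = 2.01 ≈ 2
Molecular formula = (C3H6O)×2 = C6H12O2

C6H12O2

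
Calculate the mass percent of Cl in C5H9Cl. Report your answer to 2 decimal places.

33.90%

Molar mass = 5(12.01) + 9(1.008) + 1(35.45) = 104.572 g/mol
Mass of Cl per mole = 1 × 35.45 = 35.450 g
% Cl = 35.450 / 104.572 × 100 = 33.90%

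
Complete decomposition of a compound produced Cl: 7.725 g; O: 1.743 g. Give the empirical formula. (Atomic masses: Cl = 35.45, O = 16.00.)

Cl2O

Moles — Cl: 7.725 / 35.45 = 0.2179 mol; O: 1.743 / 16.00 = 0.1089 mol
Ratios (÷ 0.1089): Cl 2.000, O 1.000
→ Cl2O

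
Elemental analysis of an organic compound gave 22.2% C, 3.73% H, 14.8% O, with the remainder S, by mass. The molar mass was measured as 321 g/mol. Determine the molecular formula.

C6H12O3S6

Assume 100 g: 22.2 g C, 3.73 g H, 14.8 g O, 59.27 g S.
Moles — C: 22.2 / 12.01 = 1.848 mol; H: 3.73 / 1.008 = 3.7 mol; O: 14.8 / 16.00 = 0.925 mol; S: 59.27 / 32.07 = 1.848 mol
Ratios (÷ 0.925): C 1.998, H 4.000, O 1.000, S 1.998
Ratio ≈ 2:4:1:2, so the empirical formula is C2H4OS2
Empirical-formula mass = 108.19 g/mol
n = 321 / 108.19 = 2.97 ≈ 3
Molecular formula = (C2H4OS2)×3 = C6H12O3S6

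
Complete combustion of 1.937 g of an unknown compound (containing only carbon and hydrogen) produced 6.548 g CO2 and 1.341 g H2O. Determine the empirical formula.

mol C = 6.548 / 44.01 = 0.1488; mass C = 0.1488 × 12.01 = 1.787 g
mol H = 2 × (1.341 / 18.02) = 0.1488; mass H = 0.1488 × 1.008 = 0.1500 g
Ratios (÷ 0.1488): C 1.000, H 1.000
≈ 1:1 → CH

CH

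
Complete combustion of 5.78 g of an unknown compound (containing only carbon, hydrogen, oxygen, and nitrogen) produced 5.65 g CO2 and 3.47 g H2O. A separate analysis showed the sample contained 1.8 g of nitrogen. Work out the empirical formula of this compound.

CH3NO

mol C = 5.65 / 44.01 = 0.1284; mass C = 0.1284 × 12.01 = 1.542 g
mol H = 2 × (3.47 / 18.02) = 0.3851; mass H = 0.3851 × 1.008 = 0.3882 g
mol N = 1.8 / 14.01 = 0.1285
mass O = 5.78 − (3.730) = 2.050 g → mol O = 0.1281
Smallest is O at 0.1281 mol; normalising gives C 1.002, H 3.006, N 1.003, O 1.000
≈ 1:3:1:1 → CH3NO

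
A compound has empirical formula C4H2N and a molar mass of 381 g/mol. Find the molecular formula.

Empirical-formula mass = 64.07 g/mol
n = 381 / 64.07 = 5.95 ≈ 6
Molecular formula = (C4H2N)6 = C24H12N6

C24H12N6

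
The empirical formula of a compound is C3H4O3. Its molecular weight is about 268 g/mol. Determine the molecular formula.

C9H12O9

Empirical-formula mass = 88.06 g/mol
n = 268 / 88.06 = 3.04 ≈ 3
Molecular formula = (C3H4O3)3 = C9H12O9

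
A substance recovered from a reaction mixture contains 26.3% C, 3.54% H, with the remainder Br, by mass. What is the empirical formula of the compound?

C5H8Br2

Assume 100 g: 26.3 g C, 3.54 g H, 70.16 g Br.
n(C) = 26.3/12.01 = 2.19, n(H) = 3.54/1.008 = 3.512, n(Br) = 70.16/79.90 = 0.8781
Smallest is Br at 0.8781 mol; normalising gives C 2.494, H 3.999, Br 1.000
Multiply by 2: C 4.99, H 8.00, Br 2.00 → C5H8Br2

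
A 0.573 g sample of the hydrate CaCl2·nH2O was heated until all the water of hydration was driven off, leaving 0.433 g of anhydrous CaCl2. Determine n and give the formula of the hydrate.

Mass of water lost = 0.573 − 0.433 = 0.14 g → 0.14 / 18.02 = 0.007769 mol H2O
Molar mass of CaCl2 = 110.98 g/mol → mol CaCl2 = 0.433 / 110.98 = 0.003902
n = 0.007769 / 0.003902 = 1.99 ≈ 2 → CaCl2·2H2O

CaCl2·2H2O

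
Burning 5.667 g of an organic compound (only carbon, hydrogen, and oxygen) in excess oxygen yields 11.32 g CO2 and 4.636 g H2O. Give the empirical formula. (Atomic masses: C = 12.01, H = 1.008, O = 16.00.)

C2H4O

mol C = 11.32 / 44.01 = 0.2572; mass C = 0.2572 × 12.01 = 3.089 g
mol H = 2 × (4.636 / 18.02) = 0.5145; mass H = 0.5145 × 1.008 = 0.5187 g
mass O = 5.667 − (3.608) = 2.059 g → mol O = 0.1287
Smallest is O at 0.1287 mol; normalising gives C 1.999, H 3.998, O 1.000
Ratio ≈ 2:4:1, so the empirical formula is C2H4O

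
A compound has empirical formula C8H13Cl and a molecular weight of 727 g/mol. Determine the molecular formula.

Empirical-formula mass = 144.63 g/mol
n = 727 / 144.63 = 5.03 ≈ 5
Molecular formula = (C8H13Cl)5 = C40H65Cl5

C40H65Cl5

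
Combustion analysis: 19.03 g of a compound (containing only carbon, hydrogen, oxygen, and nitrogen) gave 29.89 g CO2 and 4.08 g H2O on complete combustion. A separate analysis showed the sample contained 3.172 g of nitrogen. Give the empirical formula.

C3H2NO2

mol C = 29.89 / 44.01 = 0.6792; mass C = 0.6792 × 12.01 = 8.157 g
mol H = 2 × (4.08 / 18.02) = 0.4528; mass H = 0.4528 × 1.008 = 0.4565 g
mol N = 3.172 / 14.01 = 0.2264
mass O = 19.03 − (11.79) = 7.245 g → mol O = 0.4528
Ratios (÷ 0.2264): C 3.000, H 2.000, N 1.000, O 2.000
→ C3H2NO2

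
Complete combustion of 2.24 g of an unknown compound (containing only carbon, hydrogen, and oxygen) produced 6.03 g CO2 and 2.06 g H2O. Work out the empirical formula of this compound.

C6H10O

mol C = 6.03 / 44.01 = 0.1370; mass C = 0.1370 × 12.01 = 1.646 g
mol H = 2 × (2.06 / 18.02) = 0.2286; mass H = 0.2286 × 1.008 = 0.2305 g
mass O = 2.24 − (1.876) = 0.3640 g → mol O = 0.02275
Smallest is O at 0.02275 mol; normalising gives C 6.023, H 10.050, O 1.000
→ C6H10O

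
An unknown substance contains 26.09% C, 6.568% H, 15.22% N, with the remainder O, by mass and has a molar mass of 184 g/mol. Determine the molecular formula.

Assume 100 g: 26.09 g C, 6.568 g H, 15.22 g N, 52.122 g O.
n(C) = 26.09/12.01 = 2.172, n(H) = 6.568/1.008 = 6.516, n(N) = 15.22/14.01 = 1.086, n(O) = 52.122/16.00 = 3.258
Smallest is N at 1.086 mol; normalising gives C 2.000, H 5.998, N 1.000, O 2.999
Ratio ≈ 2:6:1:3, so the empirical formula is C2H6NO3
Empirical-formula mass = 92.08 g/mol
n = 184 / 92.08 = 2.00 ≈ 2
Molecular formula = (C2H6NO3)×2 = C4H12N2O6

C4H12N2O6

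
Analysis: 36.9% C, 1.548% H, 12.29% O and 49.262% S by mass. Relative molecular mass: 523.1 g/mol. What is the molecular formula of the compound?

Assume 100 g: 36.9 g C, 1.548 g H, 12.29 g O, 49.262 g S.
C: 36.9 g ÷ 12.01 g/mol = 3.072 mol
H: 1.548 g ÷ 1.008 g/mol = 1.536 mol
O: 12.29 g ÷ 16.00 g/mol = 0.7681 mol
S: 49.262 g ÷ 32.07 g/mol = 1.536 mol
Ratios (÷ 0.7681): C 4.000, H 1.999, O 1.000, S 2.000
≈ 4:2:1:2 → C4H2OS2
Empirical-formula mass = 130.20 g/mol
n = 523.1 / 130.20 = 4.02 ≈ 4
Molecular formula = (C4H2OS2)×4 = C16H8O4S8

C16H8O4S8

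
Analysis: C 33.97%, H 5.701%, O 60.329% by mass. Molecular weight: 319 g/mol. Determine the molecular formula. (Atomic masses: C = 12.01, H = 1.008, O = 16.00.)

Assume 100 g: 33.97 g C, 5.701 g H, 60.329 g O.
Moles — C: 33.97 / 12.01 = 2.828 mol; H: 5.701 / 1.008 = 5.656 mol; O: 60.329 / 16.00 = 3.771 mol
Smallest is C at 2.828 mol; normalising gives C 1.000, H 2.000, O 1.333
×3: C 3.00, H 6.00, O 4.00 → C3H6O4
Empirical-formula mass = 106.08 g/mol
n = 319 / 106.08 = 3.01 ≈ 3
Molecular formula = (C3H6O4)×3 = C9H18O12

C9H18O12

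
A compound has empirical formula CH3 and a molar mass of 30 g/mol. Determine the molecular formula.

Empirical-formula mass = 15.03 g/mol
n = 30 / 15.03 = 2.00 ≈ 2
Molecular formula = (CH3)2 = C2H6

C2H6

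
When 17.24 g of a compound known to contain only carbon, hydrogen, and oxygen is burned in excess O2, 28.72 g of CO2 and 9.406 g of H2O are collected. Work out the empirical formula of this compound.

C5H8O4

mol C = 28.72 / 44.01 = 0.6526; mass C = 0.6526 × 12.01 = 7.837 g
mol H = 2 × (9.406 / 18.02) = 1.044; mass H = 1.044 × 1.008 = 1.052 g
mass O = 17.24 − (8.890) = 8.350 g → mol O = 0.5219
Divide by the smallest (0.5219 mol O): C 1.250, H 2.000, O 1.000
Multiply by 4: C 5.00, H 8.00, O 4.00 → C5H8O4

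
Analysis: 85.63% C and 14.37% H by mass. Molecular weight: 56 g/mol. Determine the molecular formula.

C4H8

Assume 100 g: 85.63 g C, 14.37 g H.
Moles — C: 85.63 / 12.01 = 7.13 mol; H: 14.37 / 1.008 = 14.26 mol
Smallest is C at 7.13 mol; normalising gives C 1.000, H 1.999
Ratio ≈ 1:2, so the empirical formula is CH2
Empirical-formula mass = 14.03 g/mol
n = 56 / 14.03 = 3.99 ≈ 4
Molecular formula = (CH2)×4 = C4H8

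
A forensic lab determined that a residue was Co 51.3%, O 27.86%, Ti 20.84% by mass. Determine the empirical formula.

Co2O4Ti

Assume 100 g: 51.3 g Co, 27.86 g O, 20.84 g Ti.
Moles — Co: 51.3 / 58.93 = 0.8705 mol; O: 27.86 / 16.00 = 1.741 mol; Ti: 20.84 / 47.87 = 0.4353 mol
Divide by the smallest (0.4353 mol Ti): Co 2.000, O 4.000, Ti 1.000
→ Co2O4Ti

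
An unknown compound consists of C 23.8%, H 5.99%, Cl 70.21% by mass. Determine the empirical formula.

CH3Cl

Assume 100 g: 23.8 g C, 5.99 g H, 70.21 g Cl.
C: 23.8 g ÷ 12.01 g/mol = 1.982 mol
H: 5.99 g ÷ 1.008 g/mol = 5.942 mol
Cl: 70.21 g ÷ 35.45 g/mol = 1.981 mol
Smallest is Cl at 1.981 mol; normalising gives C 1.001, H 3.000, Cl 1.000
Ratio ≈ 1:3:1, so the empirical formula is CH3Cl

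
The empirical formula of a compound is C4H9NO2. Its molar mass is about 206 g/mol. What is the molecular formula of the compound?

C8H18N2O4

Empirical-formula mass = 103.12 g/mol
n = 206 / 103.12 = 2.00 ≈ 2
Molecular formula = (C4H9NO2)2 = C8H18N2O4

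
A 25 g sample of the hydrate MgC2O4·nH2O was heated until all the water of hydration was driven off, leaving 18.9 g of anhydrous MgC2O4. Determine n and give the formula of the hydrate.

MgC2O4·2H2O

Mass of water lost = 25 − 18.9 = 6.1 g → 6.1 / 18.02 = 0.3385 mol H2O
Molar mass of MgC2O4 = 112.33 g/mol → mol MgC2O4 = 18.9 / 112.33 = 0.1683
n = 0.3385 / 0.1683 = 2.01 ≈ 2 → MgC2O4·2H2O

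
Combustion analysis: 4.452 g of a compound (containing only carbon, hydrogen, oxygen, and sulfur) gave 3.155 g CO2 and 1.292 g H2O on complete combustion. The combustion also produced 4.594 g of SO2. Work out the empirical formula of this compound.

mol C = 3.155 / 44.01 = 0.07169; mass C = 0.07169 × 12.01 = 0.8610 g
mol H = 2 × (1.292 / 18.02) = 0.1434; mass H = 0.1434 × 1.008 = 0.1445 g
mol S = 4.594 / 64.07 = 0.07170; mass S = 2.300 g
mass O = 4.452 − (3.305) = 1.147 g → mol O = 0.07169
Divide by the smallest (0.07169 mol O): C 1.000, H 2.000, O 1.000, S 1.000
→ CH2OS

CH2OS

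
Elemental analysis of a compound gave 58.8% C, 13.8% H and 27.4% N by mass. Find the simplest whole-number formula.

Assume 100 g: 58.8 g C, 13.8 g H, 27.4 g N.
n(C) = 58.8/12.01 = 4.896, n(H) = 13.8/1.008 = 13.69, n(N) = 27.4/14.01 = 1.956
Ratios (÷ 1.956): C 2.503, H 7.000, N 1.000
Scaling by 2: C 5.01, H 14.00, N 2.00 → C5H14N2

C5H14N2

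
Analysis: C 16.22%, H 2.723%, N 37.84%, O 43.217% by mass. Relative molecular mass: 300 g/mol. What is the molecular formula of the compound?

C4H8N8O8

Assume 100 g: 16.22 g C, 2.723 g H, 37.84 g N, 43.217 g O.
n(C) = 16.22/12.01 = 1.351, n(H) = 2.723/1.008 = 2.701, n(N) = 37.84/14.01 = 2.701, n(O) = 43.217/16.00 = 2.701
Smallest is C at 1.351 mol; normalising gives C 1.000, H 2.000, N 2.000, O 2.000
≈ 1:2:2:2 → CH2N2O2
Empirical-formula mass = 74.05 g/mol
n = 300 / 74.05 = 4.05 ≈ 4
Molecular formula = (CH2N2O2)×4 = C4H8N8O8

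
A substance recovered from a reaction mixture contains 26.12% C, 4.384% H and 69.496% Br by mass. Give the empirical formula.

Assume 100 g: 26.12 g C, 4.384 g H, 69.496 g Br.
C: 26.12 g ÷ 12.01 g/mol = 2.175 mol
H: 4.384 g ÷ 1.008 g/mol = 4.349 mol
Br: 69.496 g ÷ 79.90 g/mol = 0.8698 mol
Divide by the smallest (0.8698 mol Br): C 2.500, H 5.000, Br 1.000
Scaling by 2: C 5.00, H 10.00, Br 2.00 → C5H10Br2

C5H10Br2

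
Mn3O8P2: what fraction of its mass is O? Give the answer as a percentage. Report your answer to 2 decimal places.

36.08%

Molar mass = 3(54.94) + 8(16.00) + 2(30.97) = 354.760 g/mol
Mass of O per mole = 8 × 16.00 = 128.000 g
% O = 128.000 / 354.760 × 100 = 36.08%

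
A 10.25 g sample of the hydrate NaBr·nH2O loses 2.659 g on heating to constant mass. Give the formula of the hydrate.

NaBr·2H2O

Mass of anhydrous NaBr = 10.25 − 2.659 = 7.591 g
mol H2O = 2.659 / 18.02 = 0.1476
Molar mass of NaBr = 102.89 g/mol → mol NaBr = 7.591 / 102.89 = 0.07378
n = 0.1476 / 0.07378 = 2.00 ≈ 2 → NaBr·2H2O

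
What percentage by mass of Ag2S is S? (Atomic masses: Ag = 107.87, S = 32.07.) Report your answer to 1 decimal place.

12.9%

Molar mass = 2(107.87) + 1(32.07) = 247.810 g/mol
Mass of S per mole = 1 × 32.07 = 32.070 g
% S = 32.070 / 247.810 × 100 = 12.9%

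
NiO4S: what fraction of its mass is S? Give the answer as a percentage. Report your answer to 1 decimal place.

20.7%

Molar mass = 1(58.69) + 4(16.00) + 1(32.07) = 154.760 g/mol
Mass of S per mole = 1 × 32.07 = 32.070 g
% S = 32.070 / 154.760 × 100 = 20.7%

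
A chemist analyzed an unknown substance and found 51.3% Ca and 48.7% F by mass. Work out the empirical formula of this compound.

Assume 100 g: 51.3 g Ca, 48.7 g F.
Ca: 51.3 g ÷ 40.08 g/mol = 1.28 mol
F: 48.7 g ÷ 19.00 g/mol = 2.563 mol
Smallest is Ca at 1.28 mol; normalising gives Ca 1.000, F 2.003
≈ 1:2 → CaF2

CaF2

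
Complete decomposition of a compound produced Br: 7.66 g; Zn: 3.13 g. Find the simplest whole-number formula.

Moles — Br: 7.66 / 79.90 = 0.09587 mol; Zn: 3.13 / 65.38 = 0.04787 mol
Ratios (÷ 0.04787): Br 2.003, Zn 1.000
≈ 2:1 → Br2Zn

Br2Zn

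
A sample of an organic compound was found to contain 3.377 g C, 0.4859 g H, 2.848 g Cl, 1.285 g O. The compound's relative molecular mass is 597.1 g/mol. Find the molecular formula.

C21H36Cl6O6

n(C) = 3.377/12.01 = 0.2812, n(H) = 0.4859/1.008 = 0.482, n(Cl) = 2.848/35.45 = 0.08034, n(O) = 1.285/16.00 = 0.08031
Divide by the smallest (0.08031 mol O): C 3.501, H 6.002, Cl 1.000, O 1.000
Multiply by 2: C 7.00, H 12.00, Cl 2.00, O 2.00 → C7H12Cl2O2
Empirical-formula mass = 199.07 g/mol
n = 597.1 / 199.07 = 3.00 ≈ 3
Molecular formula = (C7H12Cl2O2)×3 = C21H36Cl6O6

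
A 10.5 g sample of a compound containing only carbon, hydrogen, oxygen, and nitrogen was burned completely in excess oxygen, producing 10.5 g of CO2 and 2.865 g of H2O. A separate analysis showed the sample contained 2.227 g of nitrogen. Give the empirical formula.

C3H4N2O4

mol C = 10.5 / 44.01 = 0.2386; mass C = 0.2386 × 12.01 = 2.865 g
mol H = 2 × (2.865 / 18.02) = 0.3180; mass H = 0.3180 × 1.008 = 0.3205 g
mol N = 2.227 / 14.01 = 0.1590
mass O = 10.5 − (5.413) = 5.087 g → mol O = 0.3179
Divide by the smallest (0.159 mol N): C 1.501, H 2.000, N 1.000, O 2.000
×2: C 3.00, H 4.00, N 2.00, O 4.00 → C3H4N2O4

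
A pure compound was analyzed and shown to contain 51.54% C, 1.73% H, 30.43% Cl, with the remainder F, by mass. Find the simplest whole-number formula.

Assume 100 g: 51.54 g C, 1.73 g H, 30.43 g Cl, 16.3 g F.
Moles — C: 51.54 / 12.01 = 4.291 mol; H: 1.73 / 1.008 = 1.716 mol; Cl: 30.43 / 35.45 = 0.8584 mol; F: 16.3 / 19.00 = 0.8579 mol
Smallest is F at 0.8579 mol; normalising gives C 5.002, H 2.001, Cl 1.001, F 1.000
≈ 5:2:1:1 → C5H2ClF

C5H2ClF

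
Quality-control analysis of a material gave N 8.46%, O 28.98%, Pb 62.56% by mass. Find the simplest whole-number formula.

Assume 100 g: 8.46 g N, 28.98 g O, 62.56 g Pb.
N: 8.46 g ÷ 14.01 g/mol = 0.6039 mol
O: 28.98 g ÷ 16.00 g/mol = 1.811 mol
Pb: 62.56 g ÷ 207.2 g/mol = 0.3019 mol
Ratios (÷ 0.3019): N 2.000, O 5.999, Pb 1.000
≈ 2:6:1 → N2O6Pb

N2O6Pb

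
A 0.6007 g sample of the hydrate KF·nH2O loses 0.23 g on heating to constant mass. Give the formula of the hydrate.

KF·2H2O

Mass of anhydrous KF = 0.6007 − 0.23 = 0.3707 g
mol H2O = 0.23 / 18.02 = 0.01276
Molar mass of KF = 58.10 g/mol → mol KF = 0.3707 / 58.10 = 0.00638
n = 0.01276 / 0.00638 = 2.00 ≈ 2 → KF·2H2O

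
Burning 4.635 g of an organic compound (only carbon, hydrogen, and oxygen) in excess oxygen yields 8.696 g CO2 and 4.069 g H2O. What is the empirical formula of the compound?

C7H16O4

mol C = 8.696 / 44.01 = 0.1976; mass C = 0.1976 × 12.01 = 2.373 g
mol H = 2 × (4.069 / 18.02) = 0.4516; mass H = 0.4516 × 1.008 = 0.4552 g
mass O = 4.635 − (2.828) = 1.807 g → mol O = 0.1129
Divide by the smallest (0.1129 mol O): C 1.750, H 3.999, O 1.000
Multiply by 4: C 7.00, H 16.00, O 4.00 → C7H16O4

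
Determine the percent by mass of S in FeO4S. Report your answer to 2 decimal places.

Molar mass = 1(55.85) + 4(16.00) + 1(32.07) = 151.920 g/mol
Mass of S per mole = 1 × 32.07 = 32.070 g
% S = 32.070 / 151.920 × 100 = 21.11%

21.11%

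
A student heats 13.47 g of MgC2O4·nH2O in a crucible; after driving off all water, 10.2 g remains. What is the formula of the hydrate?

Mass of water lost = 13.47 − 10.2 = 3.27 g → 3.27 / 18.02 = 0.1815 mol H2O
Molar mass of MgC2O4 = 112.33 g/mol → mol MgC2O4 = 10.2 / 112.33 = 0.0908
n = 0.1815 / 0.0908 = 2.00 ≈ 2 → MgC2O4·2H2O

MgC2O4·2H2O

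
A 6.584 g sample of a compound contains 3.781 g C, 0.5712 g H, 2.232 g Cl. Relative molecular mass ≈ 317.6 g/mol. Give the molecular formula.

C15H27Cl3

Moles — C: 3.781 / 12.01 = 0.3148 mol; H: 0.5712 / 1.008 = 0.5667 mol; Cl: 2.232 / 35.45 = 0.06296 mol
Smallest is Cl at 0.06296 mol; normalising gives C 5.000, H 9.000, Cl 1.000
≈ 5:9:1 → C5H9Cl
Empirical-formula mass = 104.57 g/mol
n = 317.6 / 104.57 = 3.04 ≈ 3
Molecular formula = (C5H9Cl)×3 = C15H27Cl3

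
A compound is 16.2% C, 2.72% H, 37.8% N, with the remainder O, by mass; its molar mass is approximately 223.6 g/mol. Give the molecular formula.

Assume 100 g: 16.2 g C, 2.72 g H, 37.8 g N, 43.28 g O.
n(C) = 16.2/12.01 = 1.349, n(H) = 2.72/1.008 = 2.698, n(N) = 37.8/14.01 = 2.698, n(O) = 43.28/16.00 = 2.705
Ratios (÷ 1.349): C 1.000, H 2.000, N 2.000, O 2.005
→ CH2N2O2
Empirical-formula mass = 74.05 g/mol
n = 223.6 / 74.05 = 3.02 ≈ 3
Molecular formula = (CH2N2O2)×3 = C3H6N6O6

C3H6N6O6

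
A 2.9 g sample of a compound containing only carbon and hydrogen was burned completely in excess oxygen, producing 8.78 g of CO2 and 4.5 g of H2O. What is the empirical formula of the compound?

mol C = 8.78 / 44.01 = 0.1995; mass C = 0.1995 × 12.01 = 2.396 g
mol H = 2 × (4.5 / 18.02) = 0.4994; mass H = 0.4994 × 1.008 = 0.5034 g
Smallest is C at 0.1995 mol; normalising gives C 1.000, H 2.503
×2: C 2.00, H 5.01 → C2H5

C2H5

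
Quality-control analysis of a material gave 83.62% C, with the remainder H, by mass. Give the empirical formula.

Assume 100 g: 83.62 g C, 16.38 g H.
C: 83.62 g ÷ 12.01 g/mol = 6.963 mol
H: 16.38 g ÷ 1.008 g/mol = 16.25 mol
Ratios (÷ 6.963): C 1.000, H 2.334
×3: C 3.00, H 7.00 → C3H7

C3H7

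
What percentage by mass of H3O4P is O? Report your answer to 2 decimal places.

Molar mass = 3(1.008) + 4(16.00) + 1(30.97) = 97.994 g/mol
Mass of O per mole = 4 × 16.00 = 64.000 g
% O = 64.000 / 97.994 × 100 = 65.31%

65.31%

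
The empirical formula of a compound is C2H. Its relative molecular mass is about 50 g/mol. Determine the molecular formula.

Empirical-formula mass = 25.03 g/mol
n = 50 / 25.03 = 2.00 ≈ 2
Molecular formula = (C2H)2 = C4H2

C4H2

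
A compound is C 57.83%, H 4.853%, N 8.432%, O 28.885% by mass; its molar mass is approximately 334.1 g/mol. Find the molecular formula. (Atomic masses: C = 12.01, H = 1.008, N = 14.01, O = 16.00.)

Assume 100 g: 57.83 g C, 4.853 g H, 8.432 g N, 28.885 g O.
C: 57.83 g ÷ 12.01 g/mol = 4.815 mol
H: 4.853 g ÷ 1.008 g/mol = 4.814 mol
N: 8.432 g ÷ 14.01 g/mol = 0.6019 mol
O: 28.885 g ÷ 16.00 g/mol = 1.805 mol
Smallest is N at 0.6019 mol; normalising gives C 8.001, H 7.999, N 1.000, O 3.000
Ratio ≈ 8:8:1:3, so the empirical formula is C8H8NO3
Empirical-formula mass = 166.15 g/mol
n = 334.1 / 166.15 = 2.01 ≈ 2
Molecular formula = (C8H8NO3)×2 = C16H16N2O6

C16H16N2O6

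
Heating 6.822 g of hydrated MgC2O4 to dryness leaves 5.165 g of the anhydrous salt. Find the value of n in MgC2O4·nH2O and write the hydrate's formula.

MgC2O4·2H2O

Mass of water lost = 6.822 − 5.165 = 1.657 g → 1.657 / 18.02 = 0.09195 mol H2O
Molar mass of MgC2O4 = 112.33 g/mol → mol MgC2O4 = 5.165 / 112.33 = 0.04598
n = 0.09195 / 0.04598 = 2.00 ≈ 2 → MgC2O4·2H2O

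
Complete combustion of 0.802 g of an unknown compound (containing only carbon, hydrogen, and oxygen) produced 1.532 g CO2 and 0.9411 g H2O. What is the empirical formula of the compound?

C2H6O

mol C = 1.532 / 44.01 = 0.03481; mass C = 0.03481 × 12.01 = 0.4181 g
mol H = 2 × (0.9411 / 18.02) = 0.1045; mass H = 0.1045 × 1.008 = 0.1053 g
mass O = 0.802 − (0.5234) = 0.2786 g → mol O = 0.01742
Smallest is O at 0.01742 mol; normalising gives C 1.999, H 5.998, O 1.000
≈ 2:6:1 → C2H6O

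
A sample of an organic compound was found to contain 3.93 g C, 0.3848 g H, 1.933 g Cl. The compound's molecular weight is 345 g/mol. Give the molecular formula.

C: 3.93 g ÷ 12.01 g/mol = 0.3272 mol
H: 0.3848 g ÷ 1.008 g/mol = 0.3817 mol
Cl: 1.933 g ÷ 35.45 g/mol = 0.05453 mol
Ratios (÷ 0.05453): C 6.001, H 7.001, Cl 1.000
≈ 6:7:1 → C6H7Cl
Empirical-formula mass = 114.57 g/mol
n = 345 / 114.57 = 3.01 ≈ 3
Molecular formula = (C6H7Cl)×3 = C18H21Cl3

C18H21Cl3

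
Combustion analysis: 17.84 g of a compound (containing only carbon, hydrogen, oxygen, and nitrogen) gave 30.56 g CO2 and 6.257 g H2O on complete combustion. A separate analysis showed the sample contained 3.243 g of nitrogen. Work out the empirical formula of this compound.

mol C = 30.56 / 44.01 = 0.6944; mass C = 0.6944 × 12.01 = 8.340 g
mol H = 2 × (6.257 / 18.02) = 0.6945; mass H = 0.6945 × 1.008 = 0.7000 g
mol N = 3.243 / 14.01 = 0.2315
mass O = 17.84 − (12.28) = 5.557 g → mol O = 0.3473
Ratios (÷ 0.2315): C 3.000, H 3.000, N 1.000, O 1.501
Scaling by 2: C 6.00, H 6.00, N 2.00, O 3.00 → C6H6N2O3

C6H6N2O3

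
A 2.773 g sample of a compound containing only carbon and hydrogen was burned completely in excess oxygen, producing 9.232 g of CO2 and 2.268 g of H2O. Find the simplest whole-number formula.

mol C = 9.232 / 44.01 = 0.2098; mass C = 0.2098 × 12.01 = 2.519 g
mol H = 2 × (2.268 / 18.02) = 0.2517; mass H = 0.2517 × 1.008 = 0.2537 g
Ratios (÷ 0.2098): C 1.000, H 1.200
×5: C 5.00, H 6.00 → C5H6

C5H6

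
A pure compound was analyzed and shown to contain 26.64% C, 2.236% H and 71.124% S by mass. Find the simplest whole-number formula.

CHS

Assume 100 g: 26.64 g C, 2.236 g H, 71.124 g S.
n(C) = 26.64/12.01 = 2.218, n(H) = 2.236/1.008 = 2.218, n(S) = 71.124/32.07 = 2.218
Ratios (÷ 2.218): C 1.000, H 1.000, S 1.000
≈ 1:1:1 → CHS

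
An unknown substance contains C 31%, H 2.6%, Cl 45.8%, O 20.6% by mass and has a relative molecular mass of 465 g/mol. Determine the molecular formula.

C12H12Cl6O6

Assume 100 g: 31 g C, 2.6 g H, 45.8 g Cl, 20.6 g O.
n(C) = 31/12.01 = 2.581, n(H) = 2.6/1.008 = 2.579, n(Cl) = 45.8/35.45 = 1.292, n(O) = 20.6/16.00 = 1.288
Ratios (÷ 1.288): C 2.005, H 2.003, Cl 1.003, O 1.000
≈ 2:2:1:1 → C2H2ClO
Empirical-formula mass = 77.49 g/mol
n = 465 / 77.49 = 6.00 ≈ 6
Molecular formula = (C2H2ClO)×6 = C12H12Cl6O6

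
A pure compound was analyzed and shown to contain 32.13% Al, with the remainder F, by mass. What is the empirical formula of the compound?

Assume 100 g: 32.13 g Al, 67.87 g F.
n(Al) = 32.13/26.98 = 1.191, n(F) = 67.87/19.00 = 3.572
Divide by the smallest (1.191 mol Al): Al 1.000, F 3.000
→ AlF3

AlF3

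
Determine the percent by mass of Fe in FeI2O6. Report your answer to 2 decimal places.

Molar mass = 1(55.85) + 2(126.90) + 6(16.00) = 405.650 g/mol
Mass of Fe per mole = 1 × 55.85 = 55.850 g
% Fe = 55.850 / 405.650 × 100 = 13.77%

13.77%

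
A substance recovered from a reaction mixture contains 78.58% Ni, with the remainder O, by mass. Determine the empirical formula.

Assume 100 g: 78.58 g Ni, 21.42 g O.
n(Ni) = 78.58/58.69 = 1.339, n(O) = 21.42/16.00 = 1.339
Smallest is O at 1.339 mol; normalising gives Ni 1.000, O 1.000
Ratio ≈ 1:1, so the empirical formula is NiO

NiO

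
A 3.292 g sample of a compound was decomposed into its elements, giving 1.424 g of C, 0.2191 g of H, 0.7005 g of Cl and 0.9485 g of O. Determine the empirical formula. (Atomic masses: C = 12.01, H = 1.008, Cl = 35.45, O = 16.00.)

C: 1.424 g ÷ 12.01 g/mol = 0.1186 mol
H: 0.2191 g ÷ 1.008 g/mol = 0.2174 mol
Cl: 0.7005 g ÷ 35.45 g/mol = 0.01976 mol
O: 0.9485 g ÷ 16.00 g/mol = 0.05928 mol
Ratios (÷ 0.01976): C 6.000, H 11.000, Cl 1.000, O 3.000
Ratio ≈ 6:11:1:3, so the empirical formula is C6H11ClO3

C6H11ClO3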